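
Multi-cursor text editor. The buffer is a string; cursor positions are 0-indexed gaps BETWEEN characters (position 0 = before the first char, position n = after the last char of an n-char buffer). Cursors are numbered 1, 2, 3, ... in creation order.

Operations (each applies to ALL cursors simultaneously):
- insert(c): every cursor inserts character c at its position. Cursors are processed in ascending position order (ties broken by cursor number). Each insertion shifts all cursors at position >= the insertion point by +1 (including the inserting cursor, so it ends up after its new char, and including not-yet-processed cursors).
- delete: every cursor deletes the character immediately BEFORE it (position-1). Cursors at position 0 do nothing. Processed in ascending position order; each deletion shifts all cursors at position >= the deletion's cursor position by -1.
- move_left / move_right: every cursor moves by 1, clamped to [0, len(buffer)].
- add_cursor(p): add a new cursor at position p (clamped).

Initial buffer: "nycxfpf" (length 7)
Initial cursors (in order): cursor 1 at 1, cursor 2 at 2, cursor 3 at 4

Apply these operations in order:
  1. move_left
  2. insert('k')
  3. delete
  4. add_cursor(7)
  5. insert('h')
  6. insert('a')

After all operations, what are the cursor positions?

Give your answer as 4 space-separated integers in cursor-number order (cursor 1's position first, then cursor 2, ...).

Answer: 2 5 9 15

Derivation:
After op 1 (move_left): buffer="nycxfpf" (len 7), cursors c1@0 c2@1 c3@3, authorship .......
After op 2 (insert('k')): buffer="knkyckxfpf" (len 10), cursors c1@1 c2@3 c3@6, authorship 1.2..3....
After op 3 (delete): buffer="nycxfpf" (len 7), cursors c1@0 c2@1 c3@3, authorship .......
After op 4 (add_cursor(7)): buffer="nycxfpf" (len 7), cursors c1@0 c2@1 c3@3 c4@7, authorship .......
After op 5 (insert('h')): buffer="hnhychxfpfh" (len 11), cursors c1@1 c2@3 c3@6 c4@11, authorship 1.2..3....4
After op 6 (insert('a')): buffer="hanhaychaxfpfha" (len 15), cursors c1@2 c2@5 c3@9 c4@15, authorship 11.22..33....44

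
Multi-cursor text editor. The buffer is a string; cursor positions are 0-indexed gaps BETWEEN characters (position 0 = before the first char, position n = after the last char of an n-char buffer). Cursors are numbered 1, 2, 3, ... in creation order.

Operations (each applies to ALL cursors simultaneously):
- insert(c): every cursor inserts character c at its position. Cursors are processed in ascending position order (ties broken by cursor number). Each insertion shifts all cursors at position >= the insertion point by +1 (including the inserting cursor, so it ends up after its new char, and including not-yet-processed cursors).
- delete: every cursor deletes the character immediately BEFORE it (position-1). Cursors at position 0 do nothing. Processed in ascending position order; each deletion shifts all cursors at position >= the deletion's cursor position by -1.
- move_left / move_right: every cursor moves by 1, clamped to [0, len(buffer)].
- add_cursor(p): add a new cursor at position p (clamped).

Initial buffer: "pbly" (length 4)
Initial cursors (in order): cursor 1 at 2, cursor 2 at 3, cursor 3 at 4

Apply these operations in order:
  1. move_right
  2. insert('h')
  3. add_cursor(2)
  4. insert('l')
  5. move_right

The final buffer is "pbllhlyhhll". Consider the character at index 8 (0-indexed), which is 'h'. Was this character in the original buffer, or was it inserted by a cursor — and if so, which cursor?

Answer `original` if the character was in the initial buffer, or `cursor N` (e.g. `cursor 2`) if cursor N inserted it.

Answer: cursor 3

Derivation:
After op 1 (move_right): buffer="pbly" (len 4), cursors c1@3 c2@4 c3@4, authorship ....
After op 2 (insert('h')): buffer="pblhyhh" (len 7), cursors c1@4 c2@7 c3@7, authorship ...1.23
After op 3 (add_cursor(2)): buffer="pblhyhh" (len 7), cursors c4@2 c1@4 c2@7 c3@7, authorship ...1.23
After op 4 (insert('l')): buffer="pbllhlyhhll" (len 11), cursors c4@3 c1@6 c2@11 c3@11, authorship ..4.11.2323
After op 5 (move_right): buffer="pbllhlyhhll" (len 11), cursors c4@4 c1@7 c2@11 c3@11, authorship ..4.11.2323
Authorship (.=original, N=cursor N): . . 4 . 1 1 . 2 3 2 3
Index 8: author = 3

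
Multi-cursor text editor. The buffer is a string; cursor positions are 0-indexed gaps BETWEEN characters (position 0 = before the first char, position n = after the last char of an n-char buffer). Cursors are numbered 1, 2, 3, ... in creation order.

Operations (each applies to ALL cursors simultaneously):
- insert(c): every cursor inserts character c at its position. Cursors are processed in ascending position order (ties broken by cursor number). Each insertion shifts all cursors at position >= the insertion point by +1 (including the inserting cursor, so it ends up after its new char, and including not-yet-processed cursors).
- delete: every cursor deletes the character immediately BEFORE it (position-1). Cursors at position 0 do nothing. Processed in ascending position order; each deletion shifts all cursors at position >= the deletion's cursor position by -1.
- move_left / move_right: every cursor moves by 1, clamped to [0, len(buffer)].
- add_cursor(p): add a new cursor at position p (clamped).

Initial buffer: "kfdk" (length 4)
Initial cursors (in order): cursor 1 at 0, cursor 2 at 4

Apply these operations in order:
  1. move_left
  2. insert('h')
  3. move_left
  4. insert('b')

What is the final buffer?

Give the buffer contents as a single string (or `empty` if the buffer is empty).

After op 1 (move_left): buffer="kfdk" (len 4), cursors c1@0 c2@3, authorship ....
After op 2 (insert('h')): buffer="hkfdhk" (len 6), cursors c1@1 c2@5, authorship 1...2.
After op 3 (move_left): buffer="hkfdhk" (len 6), cursors c1@0 c2@4, authorship 1...2.
After op 4 (insert('b')): buffer="bhkfdbhk" (len 8), cursors c1@1 c2@6, authorship 11...22.

Answer: bhkfdbhk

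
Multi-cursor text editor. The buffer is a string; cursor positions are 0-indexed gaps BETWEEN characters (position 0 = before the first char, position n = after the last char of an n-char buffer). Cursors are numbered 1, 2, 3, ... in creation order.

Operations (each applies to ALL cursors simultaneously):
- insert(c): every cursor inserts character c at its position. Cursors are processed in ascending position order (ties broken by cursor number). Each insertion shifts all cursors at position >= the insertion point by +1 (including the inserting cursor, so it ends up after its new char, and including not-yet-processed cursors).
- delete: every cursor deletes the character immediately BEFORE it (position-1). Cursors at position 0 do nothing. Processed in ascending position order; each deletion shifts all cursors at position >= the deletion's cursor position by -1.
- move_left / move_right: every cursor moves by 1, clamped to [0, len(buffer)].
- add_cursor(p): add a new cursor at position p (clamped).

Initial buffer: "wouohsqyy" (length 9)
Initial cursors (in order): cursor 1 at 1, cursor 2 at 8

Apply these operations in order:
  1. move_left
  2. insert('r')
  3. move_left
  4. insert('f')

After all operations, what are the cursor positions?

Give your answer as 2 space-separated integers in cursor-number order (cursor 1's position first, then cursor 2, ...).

After op 1 (move_left): buffer="wouohsqyy" (len 9), cursors c1@0 c2@7, authorship .........
After op 2 (insert('r')): buffer="rwouohsqryy" (len 11), cursors c1@1 c2@9, authorship 1.......2..
After op 3 (move_left): buffer="rwouohsqryy" (len 11), cursors c1@0 c2@8, authorship 1.......2..
After op 4 (insert('f')): buffer="frwouohsqfryy" (len 13), cursors c1@1 c2@10, authorship 11.......22..

Answer: 1 10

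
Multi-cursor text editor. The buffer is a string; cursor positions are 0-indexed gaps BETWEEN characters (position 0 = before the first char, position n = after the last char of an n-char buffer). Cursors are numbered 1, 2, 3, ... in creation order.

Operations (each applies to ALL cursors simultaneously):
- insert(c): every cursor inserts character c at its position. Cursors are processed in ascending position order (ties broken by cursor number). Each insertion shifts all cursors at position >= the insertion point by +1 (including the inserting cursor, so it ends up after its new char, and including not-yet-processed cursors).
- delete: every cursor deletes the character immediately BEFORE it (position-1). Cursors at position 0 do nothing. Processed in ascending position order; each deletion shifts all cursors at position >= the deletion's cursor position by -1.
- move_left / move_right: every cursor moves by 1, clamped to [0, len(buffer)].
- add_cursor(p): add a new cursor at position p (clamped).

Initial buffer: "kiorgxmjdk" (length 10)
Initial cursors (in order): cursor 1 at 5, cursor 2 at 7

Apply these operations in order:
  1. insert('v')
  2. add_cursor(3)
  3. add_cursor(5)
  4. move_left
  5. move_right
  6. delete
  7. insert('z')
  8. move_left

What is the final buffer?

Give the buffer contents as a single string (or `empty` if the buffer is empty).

After op 1 (insert('v')): buffer="kiorgvxmvjdk" (len 12), cursors c1@6 c2@9, authorship .....1..2...
After op 2 (add_cursor(3)): buffer="kiorgvxmvjdk" (len 12), cursors c3@3 c1@6 c2@9, authorship .....1..2...
After op 3 (add_cursor(5)): buffer="kiorgvxmvjdk" (len 12), cursors c3@3 c4@5 c1@6 c2@9, authorship .....1..2...
After op 4 (move_left): buffer="kiorgvxmvjdk" (len 12), cursors c3@2 c4@4 c1@5 c2@8, authorship .....1..2...
After op 5 (move_right): buffer="kiorgvxmvjdk" (len 12), cursors c3@3 c4@5 c1@6 c2@9, authorship .....1..2...
After op 6 (delete): buffer="kirxmjdk" (len 8), cursors c3@2 c1@3 c4@3 c2@5, authorship ........
After op 7 (insert('z')): buffer="kizrzzxmzjdk" (len 12), cursors c3@3 c1@6 c4@6 c2@9, authorship ..3.14..2...
After op 8 (move_left): buffer="kizrzzxmzjdk" (len 12), cursors c3@2 c1@5 c4@5 c2@8, authorship ..3.14..2...

Answer: kizrzzxmzjdk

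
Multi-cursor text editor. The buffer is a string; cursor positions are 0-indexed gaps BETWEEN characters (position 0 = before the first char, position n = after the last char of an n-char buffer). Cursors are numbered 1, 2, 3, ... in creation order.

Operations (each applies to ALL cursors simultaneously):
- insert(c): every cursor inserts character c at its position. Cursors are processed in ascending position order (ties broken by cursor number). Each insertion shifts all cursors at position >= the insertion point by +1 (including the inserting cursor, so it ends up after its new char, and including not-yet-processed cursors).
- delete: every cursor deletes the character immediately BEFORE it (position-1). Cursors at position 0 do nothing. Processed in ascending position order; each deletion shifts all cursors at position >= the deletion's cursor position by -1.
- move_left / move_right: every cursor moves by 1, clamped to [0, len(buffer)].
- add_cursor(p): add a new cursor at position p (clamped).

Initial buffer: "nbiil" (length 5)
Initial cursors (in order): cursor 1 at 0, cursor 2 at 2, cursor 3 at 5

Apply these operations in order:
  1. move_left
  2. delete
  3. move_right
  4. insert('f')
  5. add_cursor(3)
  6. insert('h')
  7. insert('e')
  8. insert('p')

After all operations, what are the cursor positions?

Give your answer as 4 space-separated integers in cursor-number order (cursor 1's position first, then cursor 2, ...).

Answer: 12 12 18 12

Derivation:
After op 1 (move_left): buffer="nbiil" (len 5), cursors c1@0 c2@1 c3@4, authorship .....
After op 2 (delete): buffer="bil" (len 3), cursors c1@0 c2@0 c3@2, authorship ...
After op 3 (move_right): buffer="bil" (len 3), cursors c1@1 c2@1 c3@3, authorship ...
After op 4 (insert('f')): buffer="bffilf" (len 6), cursors c1@3 c2@3 c3@6, authorship .12..3
After op 5 (add_cursor(3)): buffer="bffilf" (len 6), cursors c1@3 c2@3 c4@3 c3@6, authorship .12..3
After op 6 (insert('h')): buffer="bffhhhilfh" (len 10), cursors c1@6 c2@6 c4@6 c3@10, authorship .12124..33
After op 7 (insert('e')): buffer="bffhhheeeilfhe" (len 14), cursors c1@9 c2@9 c4@9 c3@14, authorship .12124124..333
After op 8 (insert('p')): buffer="bffhhheeepppilfhep" (len 18), cursors c1@12 c2@12 c4@12 c3@18, authorship .12124124124..3333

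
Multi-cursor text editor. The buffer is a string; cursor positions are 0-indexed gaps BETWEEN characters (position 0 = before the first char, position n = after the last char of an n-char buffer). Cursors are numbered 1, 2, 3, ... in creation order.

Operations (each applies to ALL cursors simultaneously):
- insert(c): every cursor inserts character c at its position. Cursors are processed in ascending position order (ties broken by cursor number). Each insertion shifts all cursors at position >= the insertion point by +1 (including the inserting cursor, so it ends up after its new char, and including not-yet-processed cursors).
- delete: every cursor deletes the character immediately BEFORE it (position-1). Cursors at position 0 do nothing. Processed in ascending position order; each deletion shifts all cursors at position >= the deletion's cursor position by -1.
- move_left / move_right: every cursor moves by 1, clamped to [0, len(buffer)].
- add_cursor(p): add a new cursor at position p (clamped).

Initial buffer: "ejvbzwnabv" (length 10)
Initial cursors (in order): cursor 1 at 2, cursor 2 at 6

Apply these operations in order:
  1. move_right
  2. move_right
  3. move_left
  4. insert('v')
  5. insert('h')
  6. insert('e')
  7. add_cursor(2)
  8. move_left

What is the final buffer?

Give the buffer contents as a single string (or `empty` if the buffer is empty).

Answer: ejvvhebzwnvheabv

Derivation:
After op 1 (move_right): buffer="ejvbzwnabv" (len 10), cursors c1@3 c2@7, authorship ..........
After op 2 (move_right): buffer="ejvbzwnabv" (len 10), cursors c1@4 c2@8, authorship ..........
After op 3 (move_left): buffer="ejvbzwnabv" (len 10), cursors c1@3 c2@7, authorship ..........
After op 4 (insert('v')): buffer="ejvvbzwnvabv" (len 12), cursors c1@4 c2@9, authorship ...1....2...
After op 5 (insert('h')): buffer="ejvvhbzwnvhabv" (len 14), cursors c1@5 c2@11, authorship ...11....22...
After op 6 (insert('e')): buffer="ejvvhebzwnvheabv" (len 16), cursors c1@6 c2@13, authorship ...111....222...
After op 7 (add_cursor(2)): buffer="ejvvhebzwnvheabv" (len 16), cursors c3@2 c1@6 c2@13, authorship ...111....222...
After op 8 (move_left): buffer="ejvvhebzwnvheabv" (len 16), cursors c3@1 c1@5 c2@12, authorship ...111....222...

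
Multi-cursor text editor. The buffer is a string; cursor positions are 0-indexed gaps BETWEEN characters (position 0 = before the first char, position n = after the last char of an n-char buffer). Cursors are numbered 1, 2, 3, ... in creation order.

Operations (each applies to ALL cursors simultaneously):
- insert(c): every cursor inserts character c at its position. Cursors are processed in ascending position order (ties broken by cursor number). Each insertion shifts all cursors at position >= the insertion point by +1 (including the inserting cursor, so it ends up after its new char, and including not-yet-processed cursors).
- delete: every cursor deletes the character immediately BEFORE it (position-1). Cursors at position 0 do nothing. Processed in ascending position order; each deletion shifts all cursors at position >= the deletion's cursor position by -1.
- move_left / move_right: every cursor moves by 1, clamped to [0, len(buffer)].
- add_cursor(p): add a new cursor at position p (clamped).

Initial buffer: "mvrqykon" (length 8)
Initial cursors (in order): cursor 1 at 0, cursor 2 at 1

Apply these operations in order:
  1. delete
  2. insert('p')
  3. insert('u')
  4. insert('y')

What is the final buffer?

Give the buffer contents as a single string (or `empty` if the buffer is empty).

After op 1 (delete): buffer="vrqykon" (len 7), cursors c1@0 c2@0, authorship .......
After op 2 (insert('p')): buffer="ppvrqykon" (len 9), cursors c1@2 c2@2, authorship 12.......
After op 3 (insert('u')): buffer="ppuuvrqykon" (len 11), cursors c1@4 c2@4, authorship 1212.......
After op 4 (insert('y')): buffer="ppuuyyvrqykon" (len 13), cursors c1@6 c2@6, authorship 121212.......

Answer: ppuuyyvrqykon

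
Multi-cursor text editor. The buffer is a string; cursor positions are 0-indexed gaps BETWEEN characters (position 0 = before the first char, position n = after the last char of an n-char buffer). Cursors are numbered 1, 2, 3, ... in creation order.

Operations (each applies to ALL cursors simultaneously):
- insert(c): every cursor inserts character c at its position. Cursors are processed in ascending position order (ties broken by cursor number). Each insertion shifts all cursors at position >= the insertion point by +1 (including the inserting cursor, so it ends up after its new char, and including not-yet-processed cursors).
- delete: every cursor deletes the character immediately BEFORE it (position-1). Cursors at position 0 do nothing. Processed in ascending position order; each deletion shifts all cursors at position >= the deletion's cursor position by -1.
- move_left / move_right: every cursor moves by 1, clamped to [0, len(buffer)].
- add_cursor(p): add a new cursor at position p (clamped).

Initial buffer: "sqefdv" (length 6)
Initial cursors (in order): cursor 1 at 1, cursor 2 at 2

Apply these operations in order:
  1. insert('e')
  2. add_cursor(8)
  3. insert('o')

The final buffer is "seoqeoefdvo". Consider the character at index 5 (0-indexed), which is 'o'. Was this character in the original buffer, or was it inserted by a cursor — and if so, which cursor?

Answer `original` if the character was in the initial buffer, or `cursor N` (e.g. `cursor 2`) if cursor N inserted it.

Answer: cursor 2

Derivation:
After op 1 (insert('e')): buffer="seqeefdv" (len 8), cursors c1@2 c2@4, authorship .1.2....
After op 2 (add_cursor(8)): buffer="seqeefdv" (len 8), cursors c1@2 c2@4 c3@8, authorship .1.2....
After op 3 (insert('o')): buffer="seoqeoefdvo" (len 11), cursors c1@3 c2@6 c3@11, authorship .11.22....3
Authorship (.=original, N=cursor N): . 1 1 . 2 2 . . . . 3
Index 5: author = 2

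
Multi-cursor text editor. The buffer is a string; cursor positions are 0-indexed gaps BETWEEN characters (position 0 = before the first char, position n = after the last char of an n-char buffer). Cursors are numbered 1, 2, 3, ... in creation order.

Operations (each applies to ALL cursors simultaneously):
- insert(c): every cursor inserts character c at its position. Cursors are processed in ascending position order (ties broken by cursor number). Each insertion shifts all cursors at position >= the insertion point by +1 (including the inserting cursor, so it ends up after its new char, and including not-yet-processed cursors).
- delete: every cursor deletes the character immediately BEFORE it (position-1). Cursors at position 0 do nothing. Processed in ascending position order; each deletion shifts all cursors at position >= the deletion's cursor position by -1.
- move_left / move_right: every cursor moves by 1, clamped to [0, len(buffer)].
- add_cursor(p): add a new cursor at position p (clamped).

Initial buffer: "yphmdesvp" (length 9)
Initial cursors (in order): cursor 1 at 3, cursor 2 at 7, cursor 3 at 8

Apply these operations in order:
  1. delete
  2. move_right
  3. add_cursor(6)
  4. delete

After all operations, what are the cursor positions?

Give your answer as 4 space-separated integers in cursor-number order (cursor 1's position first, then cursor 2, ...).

After op 1 (delete): buffer="ypmdep" (len 6), cursors c1@2 c2@5 c3@5, authorship ......
After op 2 (move_right): buffer="ypmdep" (len 6), cursors c1@3 c2@6 c3@6, authorship ......
After op 3 (add_cursor(6)): buffer="ypmdep" (len 6), cursors c1@3 c2@6 c3@6 c4@6, authorship ......
After op 4 (delete): buffer="yp" (len 2), cursors c1@2 c2@2 c3@2 c4@2, authorship ..

Answer: 2 2 2 2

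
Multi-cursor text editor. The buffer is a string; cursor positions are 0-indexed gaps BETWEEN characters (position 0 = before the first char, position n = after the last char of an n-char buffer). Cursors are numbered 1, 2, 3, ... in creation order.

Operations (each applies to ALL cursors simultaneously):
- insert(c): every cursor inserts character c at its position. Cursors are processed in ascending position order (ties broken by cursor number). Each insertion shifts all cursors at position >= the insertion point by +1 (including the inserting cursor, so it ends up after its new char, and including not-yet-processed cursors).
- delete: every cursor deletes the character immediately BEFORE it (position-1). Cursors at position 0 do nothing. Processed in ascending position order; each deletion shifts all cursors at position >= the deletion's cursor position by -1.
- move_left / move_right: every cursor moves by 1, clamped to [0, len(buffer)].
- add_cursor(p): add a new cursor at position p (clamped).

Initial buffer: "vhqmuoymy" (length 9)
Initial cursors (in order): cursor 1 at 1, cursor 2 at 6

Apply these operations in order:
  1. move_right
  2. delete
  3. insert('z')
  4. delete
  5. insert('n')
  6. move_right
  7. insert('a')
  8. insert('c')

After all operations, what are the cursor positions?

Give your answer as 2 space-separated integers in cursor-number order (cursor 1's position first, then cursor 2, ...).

Answer: 5 12

Derivation:
After op 1 (move_right): buffer="vhqmuoymy" (len 9), cursors c1@2 c2@7, authorship .........
After op 2 (delete): buffer="vqmuomy" (len 7), cursors c1@1 c2@5, authorship .......
After op 3 (insert('z')): buffer="vzqmuozmy" (len 9), cursors c1@2 c2@7, authorship .1....2..
After op 4 (delete): buffer="vqmuomy" (len 7), cursors c1@1 c2@5, authorship .......
After op 5 (insert('n')): buffer="vnqmuonmy" (len 9), cursors c1@2 c2@7, authorship .1....2..
After op 6 (move_right): buffer="vnqmuonmy" (len 9), cursors c1@3 c2@8, authorship .1....2..
After op 7 (insert('a')): buffer="vnqamuonmay" (len 11), cursors c1@4 c2@10, authorship .1.1...2.2.
After op 8 (insert('c')): buffer="vnqacmuonmacy" (len 13), cursors c1@5 c2@12, authorship .1.11...2.22.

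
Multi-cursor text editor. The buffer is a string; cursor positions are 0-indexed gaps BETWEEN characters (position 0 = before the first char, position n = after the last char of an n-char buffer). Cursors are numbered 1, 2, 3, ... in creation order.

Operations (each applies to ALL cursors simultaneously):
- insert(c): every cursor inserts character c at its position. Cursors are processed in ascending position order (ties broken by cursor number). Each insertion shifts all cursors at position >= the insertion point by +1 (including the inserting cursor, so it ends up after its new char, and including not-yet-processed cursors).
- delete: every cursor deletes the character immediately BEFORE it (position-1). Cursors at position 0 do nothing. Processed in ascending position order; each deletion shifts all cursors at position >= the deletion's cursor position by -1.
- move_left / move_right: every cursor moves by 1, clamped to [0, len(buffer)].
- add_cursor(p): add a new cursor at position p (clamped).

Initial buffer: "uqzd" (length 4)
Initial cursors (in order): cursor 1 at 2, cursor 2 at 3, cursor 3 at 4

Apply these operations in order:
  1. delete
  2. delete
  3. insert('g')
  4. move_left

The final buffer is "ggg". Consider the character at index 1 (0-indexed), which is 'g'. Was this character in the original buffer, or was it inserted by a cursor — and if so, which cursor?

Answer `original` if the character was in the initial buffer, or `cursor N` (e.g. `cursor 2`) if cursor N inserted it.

Answer: cursor 2

Derivation:
After op 1 (delete): buffer="u" (len 1), cursors c1@1 c2@1 c3@1, authorship .
After op 2 (delete): buffer="" (len 0), cursors c1@0 c2@0 c3@0, authorship 
After op 3 (insert('g')): buffer="ggg" (len 3), cursors c1@3 c2@3 c3@3, authorship 123
After op 4 (move_left): buffer="ggg" (len 3), cursors c1@2 c2@2 c3@2, authorship 123
Authorship (.=original, N=cursor N): 1 2 3
Index 1: author = 2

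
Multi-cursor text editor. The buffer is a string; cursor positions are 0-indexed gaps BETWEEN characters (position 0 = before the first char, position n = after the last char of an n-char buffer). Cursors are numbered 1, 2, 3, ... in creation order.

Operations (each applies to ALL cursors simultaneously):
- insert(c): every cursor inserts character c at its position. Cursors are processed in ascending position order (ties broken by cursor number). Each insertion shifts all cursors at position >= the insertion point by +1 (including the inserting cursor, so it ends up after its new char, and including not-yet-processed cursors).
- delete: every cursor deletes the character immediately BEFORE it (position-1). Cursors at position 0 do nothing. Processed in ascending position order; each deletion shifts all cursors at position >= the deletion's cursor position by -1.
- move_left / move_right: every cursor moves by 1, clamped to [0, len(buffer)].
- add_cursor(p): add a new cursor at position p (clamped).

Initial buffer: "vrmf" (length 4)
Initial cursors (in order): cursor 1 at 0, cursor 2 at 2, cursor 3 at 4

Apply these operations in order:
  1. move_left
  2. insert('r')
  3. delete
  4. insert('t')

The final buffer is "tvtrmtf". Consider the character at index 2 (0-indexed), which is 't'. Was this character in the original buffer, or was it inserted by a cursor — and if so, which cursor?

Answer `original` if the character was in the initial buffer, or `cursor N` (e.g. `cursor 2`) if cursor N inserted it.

After op 1 (move_left): buffer="vrmf" (len 4), cursors c1@0 c2@1 c3@3, authorship ....
After op 2 (insert('r')): buffer="rvrrmrf" (len 7), cursors c1@1 c2@3 c3@6, authorship 1.2..3.
After op 3 (delete): buffer="vrmf" (len 4), cursors c1@0 c2@1 c3@3, authorship ....
After op 4 (insert('t')): buffer="tvtrmtf" (len 7), cursors c1@1 c2@3 c3@6, authorship 1.2..3.
Authorship (.=original, N=cursor N): 1 . 2 . . 3 .
Index 2: author = 2

Answer: cursor 2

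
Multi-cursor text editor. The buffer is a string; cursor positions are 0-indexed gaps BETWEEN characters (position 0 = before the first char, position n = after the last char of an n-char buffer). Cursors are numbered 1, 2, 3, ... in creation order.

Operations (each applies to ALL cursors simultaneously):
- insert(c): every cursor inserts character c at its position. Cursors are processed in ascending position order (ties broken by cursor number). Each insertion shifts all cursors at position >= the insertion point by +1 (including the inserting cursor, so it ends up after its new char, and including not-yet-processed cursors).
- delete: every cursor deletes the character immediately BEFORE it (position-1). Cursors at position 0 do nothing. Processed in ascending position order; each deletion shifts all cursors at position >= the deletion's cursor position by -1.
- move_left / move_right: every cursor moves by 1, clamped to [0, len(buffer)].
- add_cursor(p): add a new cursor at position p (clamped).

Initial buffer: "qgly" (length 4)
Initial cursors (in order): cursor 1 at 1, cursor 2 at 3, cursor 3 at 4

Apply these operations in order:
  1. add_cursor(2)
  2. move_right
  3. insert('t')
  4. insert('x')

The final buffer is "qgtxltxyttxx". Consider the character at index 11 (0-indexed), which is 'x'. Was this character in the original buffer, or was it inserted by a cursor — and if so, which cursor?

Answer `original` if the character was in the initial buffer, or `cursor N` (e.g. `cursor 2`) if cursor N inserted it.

Answer: cursor 3

Derivation:
After op 1 (add_cursor(2)): buffer="qgly" (len 4), cursors c1@1 c4@2 c2@3 c3@4, authorship ....
After op 2 (move_right): buffer="qgly" (len 4), cursors c1@2 c4@3 c2@4 c3@4, authorship ....
After op 3 (insert('t')): buffer="qgtltytt" (len 8), cursors c1@3 c4@5 c2@8 c3@8, authorship ..1.4.23
After op 4 (insert('x')): buffer="qgtxltxyttxx" (len 12), cursors c1@4 c4@7 c2@12 c3@12, authorship ..11.44.2323
Authorship (.=original, N=cursor N): . . 1 1 . 4 4 . 2 3 2 3
Index 11: author = 3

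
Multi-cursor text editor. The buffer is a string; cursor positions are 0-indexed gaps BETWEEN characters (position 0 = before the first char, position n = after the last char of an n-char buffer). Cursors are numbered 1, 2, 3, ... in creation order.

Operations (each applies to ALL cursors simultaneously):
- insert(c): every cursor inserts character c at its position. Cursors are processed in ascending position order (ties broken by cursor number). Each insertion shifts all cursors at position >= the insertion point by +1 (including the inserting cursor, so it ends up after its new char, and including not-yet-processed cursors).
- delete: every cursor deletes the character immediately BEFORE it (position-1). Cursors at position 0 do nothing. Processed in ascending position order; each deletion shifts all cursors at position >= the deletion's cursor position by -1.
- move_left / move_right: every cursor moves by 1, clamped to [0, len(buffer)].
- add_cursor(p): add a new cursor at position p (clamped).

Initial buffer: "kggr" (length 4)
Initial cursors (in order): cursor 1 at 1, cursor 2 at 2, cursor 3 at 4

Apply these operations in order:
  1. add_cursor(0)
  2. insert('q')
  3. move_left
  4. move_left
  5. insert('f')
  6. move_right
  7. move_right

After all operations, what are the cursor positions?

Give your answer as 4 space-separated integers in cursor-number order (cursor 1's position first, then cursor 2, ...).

Answer: 5 8 12 3

Derivation:
After op 1 (add_cursor(0)): buffer="kggr" (len 4), cursors c4@0 c1@1 c2@2 c3@4, authorship ....
After op 2 (insert('q')): buffer="qkqgqgrq" (len 8), cursors c4@1 c1@3 c2@5 c3@8, authorship 4.1.2..3
After op 3 (move_left): buffer="qkqgqgrq" (len 8), cursors c4@0 c1@2 c2@4 c3@7, authorship 4.1.2..3
After op 4 (move_left): buffer="qkqgqgrq" (len 8), cursors c4@0 c1@1 c2@3 c3@6, authorship 4.1.2..3
After op 5 (insert('f')): buffer="fqfkqfgqgfrq" (len 12), cursors c4@1 c1@3 c2@6 c3@10, authorship 441.12.2.3.3
After op 6 (move_right): buffer="fqfkqfgqgfrq" (len 12), cursors c4@2 c1@4 c2@7 c3@11, authorship 441.12.2.3.3
After op 7 (move_right): buffer="fqfkqfgqgfrq" (len 12), cursors c4@3 c1@5 c2@8 c3@12, authorship 441.12.2.3.3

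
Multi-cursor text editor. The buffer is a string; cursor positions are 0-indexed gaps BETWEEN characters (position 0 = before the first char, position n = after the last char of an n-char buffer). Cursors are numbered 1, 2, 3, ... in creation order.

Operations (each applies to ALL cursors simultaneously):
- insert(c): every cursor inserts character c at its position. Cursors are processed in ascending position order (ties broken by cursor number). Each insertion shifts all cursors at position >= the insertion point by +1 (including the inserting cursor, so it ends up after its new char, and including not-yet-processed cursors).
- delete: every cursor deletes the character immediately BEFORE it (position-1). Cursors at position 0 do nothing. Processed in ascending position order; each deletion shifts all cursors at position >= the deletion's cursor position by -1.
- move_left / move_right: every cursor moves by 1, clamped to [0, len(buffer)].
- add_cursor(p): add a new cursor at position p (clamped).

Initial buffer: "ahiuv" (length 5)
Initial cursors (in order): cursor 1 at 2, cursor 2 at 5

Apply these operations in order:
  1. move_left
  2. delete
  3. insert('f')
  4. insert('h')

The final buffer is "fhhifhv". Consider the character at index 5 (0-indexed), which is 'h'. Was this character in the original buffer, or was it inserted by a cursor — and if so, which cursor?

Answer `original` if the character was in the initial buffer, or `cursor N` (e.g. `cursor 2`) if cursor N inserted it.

After op 1 (move_left): buffer="ahiuv" (len 5), cursors c1@1 c2@4, authorship .....
After op 2 (delete): buffer="hiv" (len 3), cursors c1@0 c2@2, authorship ...
After op 3 (insert('f')): buffer="fhifv" (len 5), cursors c1@1 c2@4, authorship 1..2.
After op 4 (insert('h')): buffer="fhhifhv" (len 7), cursors c1@2 c2@6, authorship 11..22.
Authorship (.=original, N=cursor N): 1 1 . . 2 2 .
Index 5: author = 2

Answer: cursor 2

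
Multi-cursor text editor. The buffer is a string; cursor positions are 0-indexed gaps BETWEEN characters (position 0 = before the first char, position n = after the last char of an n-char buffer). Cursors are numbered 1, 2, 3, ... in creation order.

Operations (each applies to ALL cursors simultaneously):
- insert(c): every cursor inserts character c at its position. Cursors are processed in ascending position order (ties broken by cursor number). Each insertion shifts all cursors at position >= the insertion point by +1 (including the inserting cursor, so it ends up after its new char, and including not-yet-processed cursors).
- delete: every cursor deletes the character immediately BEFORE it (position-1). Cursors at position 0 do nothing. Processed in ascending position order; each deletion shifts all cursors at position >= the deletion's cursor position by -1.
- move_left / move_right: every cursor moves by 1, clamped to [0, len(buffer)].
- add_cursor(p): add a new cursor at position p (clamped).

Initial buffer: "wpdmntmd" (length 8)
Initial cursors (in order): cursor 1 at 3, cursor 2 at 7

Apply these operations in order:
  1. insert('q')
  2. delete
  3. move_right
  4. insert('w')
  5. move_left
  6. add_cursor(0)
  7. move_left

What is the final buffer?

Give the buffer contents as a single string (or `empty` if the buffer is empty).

Answer: wpdmwntmdw

Derivation:
After op 1 (insert('q')): buffer="wpdqmntmqd" (len 10), cursors c1@4 c2@9, authorship ...1....2.
After op 2 (delete): buffer="wpdmntmd" (len 8), cursors c1@3 c2@7, authorship ........
After op 3 (move_right): buffer="wpdmntmd" (len 8), cursors c1@4 c2@8, authorship ........
After op 4 (insert('w')): buffer="wpdmwntmdw" (len 10), cursors c1@5 c2@10, authorship ....1....2
After op 5 (move_left): buffer="wpdmwntmdw" (len 10), cursors c1@4 c2@9, authorship ....1....2
After op 6 (add_cursor(0)): buffer="wpdmwntmdw" (len 10), cursors c3@0 c1@4 c2@9, authorship ....1....2
After op 7 (move_left): buffer="wpdmwntmdw" (len 10), cursors c3@0 c1@3 c2@8, authorship ....1....2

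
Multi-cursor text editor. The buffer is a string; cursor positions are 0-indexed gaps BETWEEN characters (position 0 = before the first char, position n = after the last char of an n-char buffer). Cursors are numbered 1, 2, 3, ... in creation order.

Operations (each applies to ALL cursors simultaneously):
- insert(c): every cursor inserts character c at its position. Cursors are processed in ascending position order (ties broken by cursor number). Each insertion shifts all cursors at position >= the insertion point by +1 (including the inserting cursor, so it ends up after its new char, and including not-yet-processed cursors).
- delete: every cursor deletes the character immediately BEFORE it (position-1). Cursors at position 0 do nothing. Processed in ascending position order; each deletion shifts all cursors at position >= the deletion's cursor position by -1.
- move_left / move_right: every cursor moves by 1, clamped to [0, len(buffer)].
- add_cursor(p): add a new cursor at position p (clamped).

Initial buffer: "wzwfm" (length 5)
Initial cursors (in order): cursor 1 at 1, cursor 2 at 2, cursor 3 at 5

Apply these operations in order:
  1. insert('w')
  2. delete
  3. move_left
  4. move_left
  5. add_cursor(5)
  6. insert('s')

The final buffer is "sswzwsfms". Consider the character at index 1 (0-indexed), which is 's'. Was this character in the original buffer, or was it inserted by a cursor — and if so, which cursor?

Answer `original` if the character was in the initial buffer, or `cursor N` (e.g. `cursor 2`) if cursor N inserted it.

After op 1 (insert('w')): buffer="wwzwwfmw" (len 8), cursors c1@2 c2@4 c3@8, authorship .1.2...3
After op 2 (delete): buffer="wzwfm" (len 5), cursors c1@1 c2@2 c3@5, authorship .....
After op 3 (move_left): buffer="wzwfm" (len 5), cursors c1@0 c2@1 c3@4, authorship .....
After op 4 (move_left): buffer="wzwfm" (len 5), cursors c1@0 c2@0 c3@3, authorship .....
After op 5 (add_cursor(5)): buffer="wzwfm" (len 5), cursors c1@0 c2@0 c3@3 c4@5, authorship .....
After op 6 (insert('s')): buffer="sswzwsfms" (len 9), cursors c1@2 c2@2 c3@6 c4@9, authorship 12...3..4
Authorship (.=original, N=cursor N): 1 2 . . . 3 . . 4
Index 1: author = 2

Answer: cursor 2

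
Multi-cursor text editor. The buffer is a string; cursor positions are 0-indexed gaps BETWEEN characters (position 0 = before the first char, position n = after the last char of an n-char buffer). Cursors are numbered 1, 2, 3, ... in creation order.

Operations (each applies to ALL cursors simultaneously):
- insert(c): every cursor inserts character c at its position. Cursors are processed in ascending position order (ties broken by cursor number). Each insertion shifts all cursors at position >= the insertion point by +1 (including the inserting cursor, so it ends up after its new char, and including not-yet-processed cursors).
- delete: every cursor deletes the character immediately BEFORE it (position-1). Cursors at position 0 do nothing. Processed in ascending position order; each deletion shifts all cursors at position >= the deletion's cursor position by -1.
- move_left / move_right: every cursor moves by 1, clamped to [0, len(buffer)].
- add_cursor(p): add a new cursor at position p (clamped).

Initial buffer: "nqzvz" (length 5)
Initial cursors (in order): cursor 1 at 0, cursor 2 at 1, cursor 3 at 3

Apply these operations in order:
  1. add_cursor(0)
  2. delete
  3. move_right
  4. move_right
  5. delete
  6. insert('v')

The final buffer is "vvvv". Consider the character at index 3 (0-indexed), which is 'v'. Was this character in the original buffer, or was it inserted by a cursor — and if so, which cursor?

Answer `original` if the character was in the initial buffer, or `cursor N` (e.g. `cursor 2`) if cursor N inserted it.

Answer: cursor 4

Derivation:
After op 1 (add_cursor(0)): buffer="nqzvz" (len 5), cursors c1@0 c4@0 c2@1 c3@3, authorship .....
After op 2 (delete): buffer="qvz" (len 3), cursors c1@0 c2@0 c4@0 c3@1, authorship ...
After op 3 (move_right): buffer="qvz" (len 3), cursors c1@1 c2@1 c4@1 c3@2, authorship ...
After op 4 (move_right): buffer="qvz" (len 3), cursors c1@2 c2@2 c4@2 c3@3, authorship ...
After op 5 (delete): buffer="" (len 0), cursors c1@0 c2@0 c3@0 c4@0, authorship 
After op 6 (insert('v')): buffer="vvvv" (len 4), cursors c1@4 c2@4 c3@4 c4@4, authorship 1234
Authorship (.=original, N=cursor N): 1 2 3 4
Index 3: author = 4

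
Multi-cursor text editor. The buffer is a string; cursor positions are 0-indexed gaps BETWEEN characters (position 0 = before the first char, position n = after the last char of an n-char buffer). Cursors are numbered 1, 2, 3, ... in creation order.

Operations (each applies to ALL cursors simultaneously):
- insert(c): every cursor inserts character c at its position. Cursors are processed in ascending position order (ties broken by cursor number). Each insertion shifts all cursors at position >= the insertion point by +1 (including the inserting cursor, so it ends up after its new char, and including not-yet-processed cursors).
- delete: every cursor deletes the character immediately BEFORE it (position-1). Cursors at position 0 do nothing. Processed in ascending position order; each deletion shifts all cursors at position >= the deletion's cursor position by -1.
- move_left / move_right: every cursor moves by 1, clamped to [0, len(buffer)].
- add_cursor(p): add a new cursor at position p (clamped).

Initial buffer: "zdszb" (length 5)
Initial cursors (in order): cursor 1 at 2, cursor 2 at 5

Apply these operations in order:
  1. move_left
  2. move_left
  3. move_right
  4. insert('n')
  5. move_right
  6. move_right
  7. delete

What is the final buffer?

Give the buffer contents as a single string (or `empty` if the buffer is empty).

Answer: zndzn

Derivation:
After op 1 (move_left): buffer="zdszb" (len 5), cursors c1@1 c2@4, authorship .....
After op 2 (move_left): buffer="zdszb" (len 5), cursors c1@0 c2@3, authorship .....
After op 3 (move_right): buffer="zdszb" (len 5), cursors c1@1 c2@4, authorship .....
After op 4 (insert('n')): buffer="zndsznb" (len 7), cursors c1@2 c2@6, authorship .1...2.
After op 5 (move_right): buffer="zndsznb" (len 7), cursors c1@3 c2@7, authorship .1...2.
After op 6 (move_right): buffer="zndsznb" (len 7), cursors c1@4 c2@7, authorship .1...2.
After op 7 (delete): buffer="zndzn" (len 5), cursors c1@3 c2@5, authorship .1..2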